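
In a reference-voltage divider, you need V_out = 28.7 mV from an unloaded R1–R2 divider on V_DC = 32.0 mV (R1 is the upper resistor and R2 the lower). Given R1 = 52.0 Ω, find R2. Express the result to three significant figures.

The divider ratio is R2/(R1+R2) = 28.7/32.0 = 0.8969.
R2 = R1 · 0.8969/(1 − 0.8969) = 452.2 Ω.

R2 ≈ 452 Ω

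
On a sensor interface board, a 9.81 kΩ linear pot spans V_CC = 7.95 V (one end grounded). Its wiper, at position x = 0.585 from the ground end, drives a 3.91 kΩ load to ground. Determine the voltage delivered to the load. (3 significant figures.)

The pot divides into 4.071 kΩ above the wiper and 5.739 kΩ below.
(x·R_p) ‖ R_L = 2.326 kΩ.
Loaded-divider output: V_out = 7.95 × 0.3636 = 2.890 V.

V_out ≈ 2.89 V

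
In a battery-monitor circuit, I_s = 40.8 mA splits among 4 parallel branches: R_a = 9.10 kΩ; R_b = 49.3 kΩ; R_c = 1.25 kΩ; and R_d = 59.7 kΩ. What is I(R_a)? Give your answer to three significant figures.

Total conductance ΣG = 1/9.10 + 1/49.3 + 1/1.25 + 1/59.7 = 0.9469 (units of 1/kΩ).
Current divider: I(R_a) = I_s · G_k/ΣG = 40.8 × (0.1099/0.9469) = 40.8 × 0.1160 = 4.735 mA.

I ≈ 4.73 mA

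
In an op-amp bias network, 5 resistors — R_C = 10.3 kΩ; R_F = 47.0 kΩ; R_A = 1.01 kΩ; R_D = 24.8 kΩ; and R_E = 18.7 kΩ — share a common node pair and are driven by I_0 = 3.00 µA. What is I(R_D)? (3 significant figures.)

ΣG = 1/10.3 + 1/47.0 + 1/1.01 + 1/24.8 + 1/18.7 = 1.202.
R_D takes the fraction G_k/ΣG = 0.04032/1.202 = 0.03354, so I = 3.00 × 0.03354 = 0.1006 µA.

I ≈ 0.101 µA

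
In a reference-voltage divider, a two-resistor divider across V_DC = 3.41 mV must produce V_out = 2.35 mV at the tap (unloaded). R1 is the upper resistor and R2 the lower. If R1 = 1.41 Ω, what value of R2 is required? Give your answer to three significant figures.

V_out/V_DC = R2/(R1+R2) = 0.6891.
So R2 = R1 · V_out/(V_DC − V_out) = 1.41 × 2.35/(3.41 − 2.35) = 1.41 × 2.217 = 3.126 Ω.

R2 ≈ 3.13 Ω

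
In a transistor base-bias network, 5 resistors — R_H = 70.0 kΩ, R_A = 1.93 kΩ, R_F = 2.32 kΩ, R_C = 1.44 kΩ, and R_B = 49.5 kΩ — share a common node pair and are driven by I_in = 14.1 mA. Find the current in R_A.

Total conductance ΣG = 1/70.0 + 1/1.93 + 1/2.32 + 1/1.44 + 1/49.5 = 1.678 (units of 1/kΩ).
Current divider: I(R_A) = I_in · G_k/ΣG = 14.1 × (0.5181/1.678) = 14.1 × 0.3088 = 4.354 mA.

I ≈ 4.35 mA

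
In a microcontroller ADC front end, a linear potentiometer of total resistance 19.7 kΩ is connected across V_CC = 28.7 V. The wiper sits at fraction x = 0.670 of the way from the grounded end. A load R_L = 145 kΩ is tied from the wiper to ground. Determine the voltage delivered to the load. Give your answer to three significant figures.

V_out ≈ 18.7 V

The pot divides into 6.501 kΩ above the wiper and 13.20 kΩ below.
R_L loads the lower segment: effective lower R = 12.10 kΩ.
V_out = 28.7 × 12.10/(6.501 + 12.10) = 18.67 V.
(Unloaded: V_out = x·V_CC = 19.2 V.)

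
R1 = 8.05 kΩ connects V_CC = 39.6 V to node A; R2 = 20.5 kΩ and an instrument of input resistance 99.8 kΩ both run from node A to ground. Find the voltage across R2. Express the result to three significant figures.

V_out ≈ 26.9 V

First combine the lower leg with the load: R2 ‖ R_L = 17.01 kΩ.
Now apply the divider: V_out = 39.6 × 0.6787 = 26.88 V.
(Unloaded it would be 28.4 V; the load pulls it down.)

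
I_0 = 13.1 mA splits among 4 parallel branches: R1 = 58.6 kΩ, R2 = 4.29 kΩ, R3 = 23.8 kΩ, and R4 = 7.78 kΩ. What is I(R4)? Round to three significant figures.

ΣG = 1/58.6 + 1/4.29 + 1/23.8 + 1/7.78 = 0.4207.
Current divider: I(R4) = I_0 · G_k/ΣG = 13.1 × (0.1285/0.4207) = 13.1 × 0.3055 = 4.002 mA.

I ≈ 4.00 mA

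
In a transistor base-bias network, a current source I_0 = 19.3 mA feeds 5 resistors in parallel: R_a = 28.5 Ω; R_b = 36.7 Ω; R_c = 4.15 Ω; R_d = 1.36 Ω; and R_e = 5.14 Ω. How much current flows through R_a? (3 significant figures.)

Conductances: ΣG = 1/28.5 + 1/36.7 + 1/4.15 + 1/1.36 + 1/5.14 = 1.233 (1/Ω).
R_a takes the fraction G_k/ΣG = 0.03509/1.233 = 0.02845, so I = 19.3 × 0.02845 = 0.5492 mA.

I ≈ 0.549 mA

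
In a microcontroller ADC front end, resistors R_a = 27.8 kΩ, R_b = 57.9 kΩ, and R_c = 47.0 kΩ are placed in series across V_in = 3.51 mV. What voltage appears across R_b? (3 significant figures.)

V ≈ 1.53 mV

ΣR = 27.8 + 57.9 + 47.0 = 132.7 kΩ.
By the voltage-divider rule, V = 3.51 × 57.90/132.7 = 1.531 mV.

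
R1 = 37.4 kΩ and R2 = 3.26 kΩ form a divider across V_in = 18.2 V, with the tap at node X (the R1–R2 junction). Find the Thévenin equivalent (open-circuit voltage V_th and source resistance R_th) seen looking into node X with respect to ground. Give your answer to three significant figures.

Open-circuit (no load on X): V_th = V_in · R2/(R1 + R2) = 18.2 × 3.26/(37.40 + 3.26) = 1.459 V.
Zeroing V_in shorts the top of R1 to ground, so R_th = R1 ‖ R2 = 2.999 kΩ.

V_th ≈ 1.46 V, R_th ≈ 3.00 kΩ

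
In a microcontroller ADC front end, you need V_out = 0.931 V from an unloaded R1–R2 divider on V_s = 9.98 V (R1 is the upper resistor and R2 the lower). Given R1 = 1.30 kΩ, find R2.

The divider ratio is R2/(R1+R2) = 0.931/9.98 = 0.09329.
Rearranging, R2 = R1·k/(1−k) = 1.30 × 0.1029 = 0.1337 kΩ.

R2 ≈ 0.134 kΩ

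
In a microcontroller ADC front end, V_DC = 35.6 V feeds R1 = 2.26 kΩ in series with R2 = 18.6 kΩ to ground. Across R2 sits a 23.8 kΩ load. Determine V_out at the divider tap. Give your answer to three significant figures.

V_out ≈ 29.3 V

The load sits in parallel with R2, giving an effective lower resistance R2' = R2·R_L/(R2+R_L) = 10.44 kΩ.
Voltage divider with the loaded lower leg: V_out = 35.6 × 10.44/(2.26 + 10.44) = 35.6 × 0.8221 = 29.27 V.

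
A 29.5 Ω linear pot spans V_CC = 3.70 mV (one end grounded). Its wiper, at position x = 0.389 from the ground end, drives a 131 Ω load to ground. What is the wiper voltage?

The pot divides into 18.02 Ω above the wiper and 11.48 Ω below.
R_L loads the lower segment: effective lower R = 10.55 Ω.
Loaded-divider output: V_out = 3.70 × 0.3692 = 1.366 mV.

V_out ≈ 1.37 mV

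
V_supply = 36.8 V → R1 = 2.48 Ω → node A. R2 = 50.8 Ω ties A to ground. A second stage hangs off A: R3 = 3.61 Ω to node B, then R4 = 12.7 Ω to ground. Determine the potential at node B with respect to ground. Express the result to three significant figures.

V_B ≈ 23.9 V

Looking into the second stage from A: R3 + R4 = 16.31 Ω appears in parallel with R2.
R2 ‖ (R3+R4) = 12.35 Ω.
V_A = 36.8 × 12.35/(2.48 + 12.35) = 30.64 V.
Stage 2 is unloaded, so V_B = V_A · R4/(R3+R4) = 30.64 × 12.7/16.31 = 23.86 V.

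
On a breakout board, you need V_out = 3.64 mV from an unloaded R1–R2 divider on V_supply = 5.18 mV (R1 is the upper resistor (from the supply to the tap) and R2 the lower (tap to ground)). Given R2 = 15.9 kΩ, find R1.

R1 ≈ 6.73 kΩ

The divider ratio is R2/(R1+R2) = 3.64/5.18 = 0.7027.
So R1 = R2 · (V_supply/V_out − 1) = 15.9 × (5.18/3.64 − 1) = 15.9 × 0.4231 = 6.727 kΩ.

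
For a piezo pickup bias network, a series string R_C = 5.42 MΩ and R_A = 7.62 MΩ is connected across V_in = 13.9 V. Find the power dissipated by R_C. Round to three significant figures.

The common current is I = 13.9/13.04 = 1.066 µA.
P = I²R = 1.136 × 5.42 = 6.158 µW.

P ≈ 6.16 µW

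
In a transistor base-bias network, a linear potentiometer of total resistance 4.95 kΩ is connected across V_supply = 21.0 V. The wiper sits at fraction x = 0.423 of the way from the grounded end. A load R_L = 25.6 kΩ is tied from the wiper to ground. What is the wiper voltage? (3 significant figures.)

Lower segment x·R_p = 2.094 kΩ; upper segment (1−x)·R_p = 2.856 kΩ.
Lower segment in parallel with the load: 2.094 ‖ 25.6 = 1.936 kΩ.
Loaded-divider output: V_out = 21.0 × 0.4039 = 8.483 V.
(Unloaded: V_out = x·V_supply = 8.88 V.)

V_out ≈ 8.48 V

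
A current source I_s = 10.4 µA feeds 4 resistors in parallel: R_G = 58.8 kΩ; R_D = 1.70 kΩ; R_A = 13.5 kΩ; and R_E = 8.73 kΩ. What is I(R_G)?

ΣG = 1/58.8 + 1/1.70 + 1/13.5 + 1/8.73 = 0.7939.
Current divider: I(R_G) = I_s · G_k/ΣG = 10.4 × (0.01701/0.7939) = 10.4 × 0.02142 = 0.2228 µA.

I ≈ 0.223 µA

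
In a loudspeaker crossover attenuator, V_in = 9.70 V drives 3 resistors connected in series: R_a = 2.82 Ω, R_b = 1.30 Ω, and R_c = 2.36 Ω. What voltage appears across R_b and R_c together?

V ≈ 5.48 V

Total series resistance ΣR = 2.82 + 1.30 + 2.36 = 6.480 Ω.
R_{R_b..R_c} = 1.30 + 2.36 = 3.660 Ω.
V = V_in · R/ΣR = 9.70 × 0.5648 = 5.479 V.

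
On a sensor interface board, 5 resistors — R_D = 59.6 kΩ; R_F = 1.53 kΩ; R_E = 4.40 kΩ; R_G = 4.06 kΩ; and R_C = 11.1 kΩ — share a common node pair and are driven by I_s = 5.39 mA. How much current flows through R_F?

I ≈ 2.85 mA

Conductances: ΣG = 1/59.6 + 1/1.53 + 1/4.40 + 1/4.06 + 1/11.1 = 1.234 (1/kΩ).
Current divider: I(R_F) = I_s · G_k/ΣG = 5.39 × (0.6536/1.234) = 5.39 × 0.5296 = 2.855 mA.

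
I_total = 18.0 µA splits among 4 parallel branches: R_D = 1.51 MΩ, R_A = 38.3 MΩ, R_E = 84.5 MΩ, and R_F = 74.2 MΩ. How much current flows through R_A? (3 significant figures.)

Total conductance ΣG = 1/1.51 + 1/38.3 + 1/84.5 + 1/74.2 = 0.7137 (units of 1/MΩ).
Current divider: I(R_A) = I_total · G_k/ΣG = 18.0 × (0.02611/0.7137) = 18.0 × 0.03658 = 0.6585 µA.

I ≈ 0.659 µA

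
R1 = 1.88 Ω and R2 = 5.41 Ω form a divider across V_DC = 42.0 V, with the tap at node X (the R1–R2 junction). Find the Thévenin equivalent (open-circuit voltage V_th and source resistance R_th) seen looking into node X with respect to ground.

V_th ≈ 31.2 V, R_th ≈ 1.40 Ω

V_th is the unloaded tap voltage: V_DC · R2/(R1+R2) = 42.0 × 0.7421 = 31.17 V.
Looking into X with the source shorted: R_th = R1·R2/(R1+R2) = 1.880 × 5.41/7.290 = 1.395 Ω.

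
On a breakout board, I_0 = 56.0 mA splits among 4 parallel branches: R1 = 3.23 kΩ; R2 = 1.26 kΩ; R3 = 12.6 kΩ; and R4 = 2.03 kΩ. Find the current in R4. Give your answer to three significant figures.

ΣG = 1/3.23 + 1/1.26 + 1/12.6 + 1/2.03 = 1.675.
R4 takes the fraction G_k/ΣG = 0.4926/1.675 = 0.2941, so I = 56.0 × 0.2941 = 16.47 mA.

I ≈ 16.5 mA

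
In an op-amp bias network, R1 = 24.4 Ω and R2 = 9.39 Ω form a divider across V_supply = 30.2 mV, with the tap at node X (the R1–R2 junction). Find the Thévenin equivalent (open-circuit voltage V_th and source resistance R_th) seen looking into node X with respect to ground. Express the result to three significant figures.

V_th ≈ 8.39 mV, R_th ≈ 6.78 Ω

Open-circuit (no load on X): V_th = V_supply · R2/(R1 + R2) = 30.2 × 9.39/(24.40 + 9.39) = 8.392 mV.
Zeroing V_supply shorts the top of R1 to ground, so R_th = R1 ‖ R2 = 6.781 Ω.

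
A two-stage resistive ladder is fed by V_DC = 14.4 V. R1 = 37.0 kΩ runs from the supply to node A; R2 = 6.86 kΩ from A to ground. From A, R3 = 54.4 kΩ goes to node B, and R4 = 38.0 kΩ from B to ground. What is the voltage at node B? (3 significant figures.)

V_B ≈ 0.872 V

The second stage (R3 + R4 = 92.40 kΩ) loads node A in parallel with R2.
R2 ‖ (R3+R4) = 6.386 kΩ.
First divider: V_A = V_DC · 6.386/(37.0 + 6.386) = 2.120 V.
Then the unloaded second divider: V_B = V_A × R4/(R3+R4) = 2.120 × 0.4113 = 0.8717 V.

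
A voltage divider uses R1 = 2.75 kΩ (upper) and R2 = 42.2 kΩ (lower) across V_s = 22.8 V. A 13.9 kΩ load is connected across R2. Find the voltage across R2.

First combine the lower leg with the load: R2 ‖ R_L = 10.46 kΩ.
Voltage divider with the loaded lower leg: V_out = 22.8 × 10.46/(2.75 + 10.46) = 22.8 × 0.7918 = 18.05 V.
(Unloaded it would be 21.4 V; the load pulls it down.)

V_out ≈ 18.1 V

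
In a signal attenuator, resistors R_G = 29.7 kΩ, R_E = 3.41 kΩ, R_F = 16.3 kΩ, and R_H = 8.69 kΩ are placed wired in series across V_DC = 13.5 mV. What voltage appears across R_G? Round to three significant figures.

V ≈ 6.90 mV

Total series resistance ΣR = 29.7 + 3.41 + 16.3 + 8.69 = 58.10 kΩ.
Voltage divider: V = V_DC · (29.70 / 58.10) = 13.5 × 0.5112 = 6.901 mV.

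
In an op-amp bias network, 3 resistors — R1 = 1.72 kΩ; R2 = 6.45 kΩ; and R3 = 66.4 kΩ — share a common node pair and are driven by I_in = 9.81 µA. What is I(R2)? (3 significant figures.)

ΣG = 1/1.72 + 1/6.45 + 1/66.4 = 0.7515.
R2 takes the fraction G_k/ΣG = 0.1550/0.7515 = 0.2063, so I = 9.81 × 0.2063 = 2.024 µA.

I ≈ 2.02 µA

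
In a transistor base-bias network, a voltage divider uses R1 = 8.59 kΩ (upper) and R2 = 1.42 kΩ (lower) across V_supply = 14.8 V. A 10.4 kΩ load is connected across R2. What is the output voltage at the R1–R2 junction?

The load sits in parallel with R2, giving an effective lower resistance R2' = R2·R_L/(R2+R_L) = 1.249 kΩ.
Voltage divider with the loaded lower leg: V_out = 14.8 × 1.249/(8.59 + 1.249) = 14.8 × 0.1270 = 1.879 V.

V_out ≈ 1.88 V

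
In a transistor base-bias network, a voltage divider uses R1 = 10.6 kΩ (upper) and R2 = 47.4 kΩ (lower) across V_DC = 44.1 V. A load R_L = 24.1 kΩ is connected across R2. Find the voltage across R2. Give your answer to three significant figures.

V_out ≈ 26.5 V

The load sits in parallel with R2, giving an effective lower resistance R2' = R2·R_L/(R2+R_L) = 15.98 kΩ.
Now apply the divider: V_out = 44.1 × 0.6012 = 26.51 V.
(Unloaded it would be 36.0 V; the load pulls it down.)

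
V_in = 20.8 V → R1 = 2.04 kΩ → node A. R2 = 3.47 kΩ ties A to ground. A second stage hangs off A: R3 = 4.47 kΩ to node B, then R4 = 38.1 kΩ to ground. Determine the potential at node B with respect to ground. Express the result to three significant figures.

Node A sees R2 in parallel with the series input of stage 2, R3 + R4 = 42.57 kΩ.
R2 ‖ (R3+R4) = 3.208 kΩ.
So V_A = 20.8 × 0.6113 = 12.72 V.
Stage 2 is unloaded, so V_B = V_A · R4/(R3+R4) = 12.72 × 38.1/42.57 = 11.38 V.

V_B ≈ 11.4 V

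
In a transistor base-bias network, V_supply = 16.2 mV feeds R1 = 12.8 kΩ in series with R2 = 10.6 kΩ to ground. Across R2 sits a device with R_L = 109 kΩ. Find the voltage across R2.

V_out ≈ 6.97 mV

First combine the lower leg with the load: R2 ‖ R_L = 9.661 kΩ.
Voltage divider with the loaded lower leg: V_out = 16.2 × 9.661/(12.8 + 9.661) = 16.2 × 0.4301 = 6.968 mV.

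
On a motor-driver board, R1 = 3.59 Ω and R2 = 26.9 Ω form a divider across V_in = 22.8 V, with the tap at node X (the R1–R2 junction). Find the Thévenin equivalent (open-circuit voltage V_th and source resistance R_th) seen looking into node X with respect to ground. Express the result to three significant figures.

V_th ≈ 20.1 V, R_th ≈ 3.17 Ω

With X open, the divider is unloaded: V_th = 22.8 × 26.9/30.49 = 20.12 V.
With V_in suppressed (replaced by a short), R_th = R1 ‖ R2 = (3.590 × 26.9)/(3.590 + 26.9) = 3.167 Ω.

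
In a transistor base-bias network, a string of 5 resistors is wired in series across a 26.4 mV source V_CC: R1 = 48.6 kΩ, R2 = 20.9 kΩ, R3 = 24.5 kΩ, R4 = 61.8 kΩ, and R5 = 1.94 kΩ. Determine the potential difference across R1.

V ≈ 8.13 mV

ΣR = 48.6 + 20.9 + 24.5 + 61.8 + 1.94 = 157.7 kΩ.
Voltage divider: V = V_CC · (48.60 / 157.7) = 26.4 × 0.3081 = 8.134 mV.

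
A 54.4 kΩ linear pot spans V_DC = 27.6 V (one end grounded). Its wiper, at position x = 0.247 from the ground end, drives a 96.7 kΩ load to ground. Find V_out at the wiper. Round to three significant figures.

The pot divides into 40.96 kΩ above the wiper and 13.44 kΩ below.
R_L loads the lower segment: effective lower R = 11.80 kΩ.
Then V_out = V_DC · 11.80/(40.96 + 11.80) = 6.171 V.
(Unloaded: V_out = x·V_DC = 6.82 V.)

V_out ≈ 6.17 V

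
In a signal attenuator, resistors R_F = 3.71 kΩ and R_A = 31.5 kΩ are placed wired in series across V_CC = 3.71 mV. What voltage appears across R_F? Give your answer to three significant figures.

V ≈ 0.391 mV

Total series resistance ΣR = 3.71 + 31.5 = 35.21 kΩ.
V = V_CC · R/ΣR = 3.71 × 0.1054 = 0.3909 mV.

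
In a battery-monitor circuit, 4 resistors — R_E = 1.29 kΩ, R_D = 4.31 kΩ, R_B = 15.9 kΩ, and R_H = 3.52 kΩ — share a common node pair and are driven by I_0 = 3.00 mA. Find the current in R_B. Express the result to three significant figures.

I ≈ 0.139 mA

Total conductance ΣG = 1/1.29 + 1/4.31 + 1/15.9 + 1/3.52 = 1.354 (units of 1/kΩ).
R_B takes the fraction G_k/ΣG = 0.06289/1.354 = 0.04644, so I = 3.00 × 0.04644 = 0.1393 mA.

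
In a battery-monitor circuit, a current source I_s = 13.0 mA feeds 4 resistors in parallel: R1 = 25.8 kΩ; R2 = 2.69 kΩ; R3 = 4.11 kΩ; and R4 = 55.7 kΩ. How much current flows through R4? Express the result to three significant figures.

I ≈ 0.347 mA

ΣG = 1/25.8 + 1/2.69 + 1/4.11 + 1/55.7 = 0.6718.
Current divider: I(R4) = I_s · G_k/ΣG = 13.0 × (0.01795/0.6718) = 13.0 × 0.02673 = 0.3474 mA.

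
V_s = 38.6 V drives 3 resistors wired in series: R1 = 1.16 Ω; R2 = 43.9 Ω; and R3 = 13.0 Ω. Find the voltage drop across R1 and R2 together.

ΣR = 1.16 + 43.9 + 13.0 = 58.06 Ω.
R_{R1..R2} = 1.16 + 43.9 = 45.06 Ω.
Voltage divider: V = V_s · (45.06 / 58.06) = 38.6 × 0.7761 = 29.96 V.

V ≈ 30.0 V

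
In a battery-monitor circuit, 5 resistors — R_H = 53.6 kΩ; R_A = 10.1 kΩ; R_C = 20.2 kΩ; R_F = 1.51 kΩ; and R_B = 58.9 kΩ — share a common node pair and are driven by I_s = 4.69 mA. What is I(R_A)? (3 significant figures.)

I ≈ 0.549 mA

Conductances: ΣG = 1/53.6 + 1/10.1 + 1/20.2 + 1/1.51 + 1/58.9 = 0.8464 (1/kΩ).
R_A takes the fraction G_k/ΣG = 0.09901/0.8464 = 0.1170, so I = 4.69 × 0.1170 = 0.5486 mA.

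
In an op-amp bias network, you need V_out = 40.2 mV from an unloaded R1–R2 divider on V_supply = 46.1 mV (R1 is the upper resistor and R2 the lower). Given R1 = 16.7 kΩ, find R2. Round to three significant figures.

The divider ratio is R2/(R1+R2) = 40.2/46.1 = 0.8720.
Rearranging, R2 = R1·k/(1−k) = 16.7 × 6.814 = 113.8 kΩ.

R2 ≈ 114 kΩ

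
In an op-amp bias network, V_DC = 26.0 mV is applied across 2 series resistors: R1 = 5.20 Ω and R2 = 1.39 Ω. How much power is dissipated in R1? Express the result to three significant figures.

Series current I = V_DC/ΣR = 26.0/6.590 = 3.945 mA.
P = I²R = 15.57 × 5.20 = 80.94 µW.

P ≈ 80.9 µW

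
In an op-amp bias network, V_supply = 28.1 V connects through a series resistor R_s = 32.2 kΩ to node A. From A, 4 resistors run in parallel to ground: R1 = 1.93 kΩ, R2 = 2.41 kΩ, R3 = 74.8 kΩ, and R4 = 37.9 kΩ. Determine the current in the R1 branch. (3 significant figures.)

I ≈ 0.450 mA

Parallel bank: R_p = 1/(1/1.93 + 1/2.41 + 1/74.8 + 1/37.9) = 1.028 kΩ.
V_A by voltage divider: V_A = 28.1 × 1.028/(32.2 + 1.028) = 0.8693 V.
I(R1) = V_A / R1 = 0.8693/1.93 = 0.4504 mA.
(Check via current divider: I_total = 0.8457 mA; share G_k/ΣG = 0.5326 → same result.)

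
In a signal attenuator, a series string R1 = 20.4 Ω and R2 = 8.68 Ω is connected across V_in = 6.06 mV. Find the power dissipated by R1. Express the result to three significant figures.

P ≈ 0.886 µW

ΣR = 29.08 Ω → I = 6.06/29.08 = 0.2084 mA.
P(R1) = I²·R1 = (0.2084)² × 20.4 = 0.8859 µW.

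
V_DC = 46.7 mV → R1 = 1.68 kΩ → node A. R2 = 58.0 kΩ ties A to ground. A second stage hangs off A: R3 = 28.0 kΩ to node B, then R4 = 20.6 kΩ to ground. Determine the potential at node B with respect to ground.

Node A sees R2 in parallel with the series input of stage 2, R3 + R4 = 48.60 kΩ.
R2 ‖ (R3+R4) = 26.44 kΩ.
So V_A = 46.7 × 0.9403 = 43.91 mV.
Then the unloaded second divider: V_B = V_A × R4/(R3+R4) = 43.91 × 0.4239 = 18.61 mV.

V_B ≈ 18.6 mV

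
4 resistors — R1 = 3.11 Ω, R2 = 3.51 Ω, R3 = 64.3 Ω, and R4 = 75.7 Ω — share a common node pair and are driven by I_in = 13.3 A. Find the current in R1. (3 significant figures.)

I ≈ 6.73 A

ΣG = 1/3.11 + 1/3.51 + 1/64.3 + 1/75.7 = 0.6352.
By the current-divider rule, I = I_in · G_k/ΣG = 13.3 × 0.5062 = 6.733 A.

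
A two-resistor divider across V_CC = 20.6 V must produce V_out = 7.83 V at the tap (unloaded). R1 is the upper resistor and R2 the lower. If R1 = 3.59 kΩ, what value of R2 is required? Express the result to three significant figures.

R2 ≈ 2.20 kΩ

Required fraction k = V_out/V_CC = 0.3801.
So R2 = R1 · V_out/(V_CC − V_out) = 3.59 × 7.83/(20.6 − 7.83) = 3.59 × 0.6132 = 2.201 kΩ.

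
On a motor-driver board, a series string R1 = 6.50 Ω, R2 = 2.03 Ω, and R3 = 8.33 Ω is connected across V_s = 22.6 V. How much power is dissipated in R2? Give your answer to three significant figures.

Series current I = V_s/ΣR = 22.6/16.86 = 1.340 A.
P(R2) = I²·R2 = (1.340)² × 2.03 = 3.648 W.

P ≈ 3.65 W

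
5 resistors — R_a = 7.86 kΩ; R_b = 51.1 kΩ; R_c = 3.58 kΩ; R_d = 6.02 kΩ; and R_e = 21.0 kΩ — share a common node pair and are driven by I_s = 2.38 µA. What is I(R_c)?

I ≈ 1.04 µA

Conductances: ΣG = 1/7.86 + 1/51.1 + 1/3.58 + 1/6.02 + 1/21.0 = 0.6399 (1/kΩ).
Current divider: I(R_c) = I_s · G_k/ΣG = 2.38 × (0.2793/0.6399) = 2.38 × 0.4365 = 1.039 µA.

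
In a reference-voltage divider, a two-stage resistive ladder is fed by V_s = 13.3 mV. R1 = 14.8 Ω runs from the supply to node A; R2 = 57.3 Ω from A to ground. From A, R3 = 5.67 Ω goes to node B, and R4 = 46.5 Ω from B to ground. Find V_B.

V_B ≈ 7.69 mV

Node A sees R2 in parallel with the series input of stage 2, R3 + R4 = 52.17 Ω.
Effective lower resistance at A: R2 ‖ 52.17 = 27.31 Ω.
V_A = 13.3 × 27.31/(14.8 + 27.31) = 8.625 mV.
V_B = V_A × 0.8913 = 7.688 mV.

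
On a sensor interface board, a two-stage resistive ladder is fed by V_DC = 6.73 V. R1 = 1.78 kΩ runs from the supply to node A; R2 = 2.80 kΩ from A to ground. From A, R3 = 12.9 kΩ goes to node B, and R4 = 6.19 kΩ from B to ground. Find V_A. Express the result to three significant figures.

The second stage (R3 + R4 = 19.09 kΩ) loads node A in parallel with R2.
R2 ‖ (R3+R4) = 2.442 kΩ.
So V_A = 6.73 × 0.5784 = 3.893 V.

V_A ≈ 3.89 V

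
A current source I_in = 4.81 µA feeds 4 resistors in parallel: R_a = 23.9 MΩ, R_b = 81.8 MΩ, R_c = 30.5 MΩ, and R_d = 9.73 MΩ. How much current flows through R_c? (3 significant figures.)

I ≈ 0.832 µA

ΣG = 1/23.9 + 1/81.8 + 1/30.5 + 1/9.73 = 0.1896.
R_c takes the fraction G_k/ΣG = 0.03279/0.1896 = 0.1729, so I = 4.81 × 0.1729 = 0.8317 µA.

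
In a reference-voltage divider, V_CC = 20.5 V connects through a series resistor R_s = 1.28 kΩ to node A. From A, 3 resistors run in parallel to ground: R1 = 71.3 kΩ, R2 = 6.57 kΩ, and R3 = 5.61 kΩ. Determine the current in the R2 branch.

Parallel bank: R_p = 1/(1/71.3 + 1/6.57 + 1/5.61) = 2.903 kΩ.
Node voltage V_A = V_CC · R_p/(R_s + R_p) = 20.5 × 0.6940 = 14.23 V.
I(R2) = V_A / R2 = 14.23/6.57 = 2.165 mA.

I ≈ 2.17 mA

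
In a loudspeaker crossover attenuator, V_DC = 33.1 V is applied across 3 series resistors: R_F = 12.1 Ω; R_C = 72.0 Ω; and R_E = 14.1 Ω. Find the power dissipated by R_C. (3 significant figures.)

The common current is I = 33.1/98.20 = 0.3371 A.
P = I²R = 0.1136 × 72.0 = 8.180 W.

P ≈ 8.18 W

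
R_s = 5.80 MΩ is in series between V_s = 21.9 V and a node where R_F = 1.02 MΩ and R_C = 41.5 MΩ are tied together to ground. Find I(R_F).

I ≈ 3.15 µA

Parallel bank: R_p = 1/(1/1.02 + 1/41.5) = 0.9955 MΩ.
V_A = 21.9 × 0.9955/6.796 = 3.208 V.
I(R_F) = V_A / R_F = 3.208/1.02 = 3.145 µA.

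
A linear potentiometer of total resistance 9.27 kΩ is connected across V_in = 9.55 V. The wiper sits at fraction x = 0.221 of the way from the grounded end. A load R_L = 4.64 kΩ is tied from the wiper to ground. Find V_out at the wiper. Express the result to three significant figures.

The pot divides into 7.221 kΩ above the wiper and 2.049 kΩ below.
R_L loads the lower segment: effective lower R = 1.421 kΩ.
Then V_out = V_in · 1.421/(7.221 + 1.421) = 1.570 V.

V_out ≈ 1.57 V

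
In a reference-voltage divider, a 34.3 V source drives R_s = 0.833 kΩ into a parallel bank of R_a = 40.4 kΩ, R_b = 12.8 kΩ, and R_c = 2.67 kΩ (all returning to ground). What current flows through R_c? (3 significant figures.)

Combine the parallel branches: R_p = (1/40.4 + 1/12.8 + 1/2.67)⁻¹ = 2.095 kΩ.
V_A = 34.3 × 2.095/2.928 = 24.54 V.
I(R_c) = V_A / R_c = 24.54/2.67 = 9.191 mA.

I ≈ 9.19 mA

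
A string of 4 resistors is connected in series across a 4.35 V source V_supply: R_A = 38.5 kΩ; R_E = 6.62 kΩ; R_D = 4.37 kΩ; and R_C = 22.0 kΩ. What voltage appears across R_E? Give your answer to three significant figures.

V ≈ 0.403 V

Total series resistance ΣR = 38.5 + 6.62 + 4.37 + 22.0 = 71.49 kΩ.
V = V_supply · R/ΣR = 4.35 × 0.09260 = 0.4028 V.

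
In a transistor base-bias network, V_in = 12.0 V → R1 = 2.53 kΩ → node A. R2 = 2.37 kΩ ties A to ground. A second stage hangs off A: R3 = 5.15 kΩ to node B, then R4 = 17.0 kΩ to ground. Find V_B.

V_B ≈ 4.22 V

Looking into the second stage from A: R3 + R4 = 22.15 kΩ appears in parallel with R2.
Effective lower resistance at A: R2 ‖ 22.15 = 2.141 kΩ.
V_A = 12.0 × 2.141/(2.53 + 2.141) = 5.500 V.
Stage 2 is unloaded, so V_B = V_A · R4/(R3+R4) = 5.500 × 17.0/22.15 = 4.221 V.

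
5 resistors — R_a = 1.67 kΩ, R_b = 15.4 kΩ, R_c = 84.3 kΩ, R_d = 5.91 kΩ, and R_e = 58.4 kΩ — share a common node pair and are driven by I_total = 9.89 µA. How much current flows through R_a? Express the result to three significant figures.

ΣG = 1/1.67 + 1/15.4 + 1/84.3 + 1/5.91 + 1/58.4 = 0.8619.
Current divider: I(R_a) = I_total · G_k/ΣG = 9.89 × (0.5988/0.8619) = 9.89 × 0.6947 = 6.871 µA.

I ≈ 6.87 µA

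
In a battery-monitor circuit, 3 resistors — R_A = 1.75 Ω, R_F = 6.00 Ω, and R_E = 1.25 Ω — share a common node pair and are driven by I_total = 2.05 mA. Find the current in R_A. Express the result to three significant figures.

Conductances: ΣG = 1/1.75 + 1/6.00 + 1/1.25 = 1.538 (1/Ω).
Current divider: I(R_A) = I_total · G_k/ΣG = 2.05 × (0.5714/1.538) = 2.05 × 0.3715 = 0.7616 mA.

I ≈ 0.762 mA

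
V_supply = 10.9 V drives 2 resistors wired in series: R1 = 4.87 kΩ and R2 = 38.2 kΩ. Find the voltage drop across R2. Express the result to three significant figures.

Total series resistance ΣR = 4.87 + 38.2 = 43.07 kΩ.
V = V_supply · R/ΣR = 10.9 × 0.8869 = 9.668 V.

V ≈ 9.67 V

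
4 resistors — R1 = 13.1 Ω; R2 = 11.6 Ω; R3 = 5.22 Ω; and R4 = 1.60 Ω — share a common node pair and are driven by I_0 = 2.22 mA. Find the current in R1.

Total conductance ΣG = 1/13.1 + 1/11.6 + 1/5.22 + 1/1.60 = 0.9791 (units of 1/Ω).
Current divider: I(R1) = I_0 · G_k/ΣG = 2.22 × (0.07634/0.9791) = 2.22 × 0.07796 = 0.1731 mA.

I ≈ 0.173 mA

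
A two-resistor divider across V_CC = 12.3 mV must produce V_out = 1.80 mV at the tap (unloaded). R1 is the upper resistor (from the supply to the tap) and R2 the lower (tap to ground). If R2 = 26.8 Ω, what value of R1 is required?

Required fraction k = V_out/V_CC = 0.1463.
Rearranging, R1 = R2·(1−k)/k = 26.8 × 5.833 = 156.3 Ω.

R1 ≈ 156 Ω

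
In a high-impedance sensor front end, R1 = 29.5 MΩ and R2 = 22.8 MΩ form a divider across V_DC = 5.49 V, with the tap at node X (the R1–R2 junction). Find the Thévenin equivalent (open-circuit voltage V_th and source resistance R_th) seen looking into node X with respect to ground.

With X open, the divider is unloaded: V_th = 5.49 × 22.8/52.30 = 2.393 V.
With V_DC suppressed (replaced by a short), R_th = R1 ‖ R2 = (29.50 × 22.8)/(29.50 + 22.8) = 12.86 MΩ.

V_th ≈ 2.39 V, R_th ≈ 12.9 MΩ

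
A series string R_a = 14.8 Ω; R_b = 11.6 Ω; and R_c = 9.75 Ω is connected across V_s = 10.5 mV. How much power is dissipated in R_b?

P ≈ 0.979 µW

The common current is I = 10.5/36.15 = 0.2905 mA.
P(R_b) = I²·R_b = (0.2905)² × 11.6 = 0.9786 µW.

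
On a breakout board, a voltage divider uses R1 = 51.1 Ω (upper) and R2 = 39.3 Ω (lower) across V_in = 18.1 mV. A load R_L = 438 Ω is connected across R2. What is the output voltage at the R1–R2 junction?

The load sits in parallel with R2, giving an effective lower resistance R2' = R2·R_L/(R2+R_L) = 36.06 Ω.
Then V_out = V_in · R2'/(R1 + R2') = 18.1 × 36.06/87.16 = 7.489 mV.

V_out ≈ 7.49 mV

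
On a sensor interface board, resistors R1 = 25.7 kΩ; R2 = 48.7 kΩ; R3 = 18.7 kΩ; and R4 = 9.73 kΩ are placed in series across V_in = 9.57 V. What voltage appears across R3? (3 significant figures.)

V ≈ 1.74 V

Total series resistance ΣR = 25.7 + 48.7 + 18.7 + 9.73 = 102.8 kΩ.
V = V_in · R/ΣR = 9.57 × 0.1819 = 1.740 V.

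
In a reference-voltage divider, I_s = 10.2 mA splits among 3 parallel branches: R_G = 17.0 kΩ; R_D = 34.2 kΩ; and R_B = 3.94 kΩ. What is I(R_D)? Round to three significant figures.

I ≈ 0.872 mA

Conductances: ΣG = 1/17.0 + 1/34.2 + 1/3.94 = 0.3419 (1/kΩ).
R_D takes the fraction G_k/ΣG = 0.02924/0.3419 = 0.08553, so I = 10.2 × 0.08553 = 0.8724 mA.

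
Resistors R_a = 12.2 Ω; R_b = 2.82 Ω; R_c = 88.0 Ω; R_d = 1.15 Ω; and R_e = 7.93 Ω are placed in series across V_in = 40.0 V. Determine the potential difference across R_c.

Total series resistance ΣR = 12.2 + 2.82 + 88.0 + 1.15 + 7.93 = 112.1 Ω.
Voltage divider: V = V_in · (88.00 / 112.1) = 40.0 × 0.7850 = 31.40 V.

V ≈ 31.4 V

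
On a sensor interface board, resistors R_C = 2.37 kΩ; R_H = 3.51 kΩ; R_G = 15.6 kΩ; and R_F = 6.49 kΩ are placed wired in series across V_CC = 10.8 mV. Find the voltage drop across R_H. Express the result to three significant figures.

V ≈ 1.36 mV

ΣR = 2.37 + 3.51 + 15.6 + 6.49 = 27.97 kΩ.
By the voltage-divider rule, V = 10.8 × 3.510/27.97 = 1.355 mV.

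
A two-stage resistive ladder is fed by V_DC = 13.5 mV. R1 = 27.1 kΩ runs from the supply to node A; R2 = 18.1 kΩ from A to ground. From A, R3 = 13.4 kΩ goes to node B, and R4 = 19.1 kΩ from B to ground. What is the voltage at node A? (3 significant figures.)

V_A ≈ 4.05 mV

The second stage (R3 + R4 = 32.50 kΩ) loads node A in parallel with R2.
Effective lower resistance at A: R2 ‖ 32.50 = 11.63 kΩ.
First divider: V_A = V_DC · 11.63/(27.1 + 11.63) = 4.053 mV.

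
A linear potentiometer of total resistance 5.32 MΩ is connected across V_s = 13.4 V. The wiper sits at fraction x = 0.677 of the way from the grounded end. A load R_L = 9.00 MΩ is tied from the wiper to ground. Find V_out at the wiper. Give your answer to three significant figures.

V_out ≈ 8.03 V

Lower segment x·R_p = 3.602 MΩ; upper segment (1−x)·R_p = 1.718 MΩ.
(x·R_p) ‖ R_L = 2.572 MΩ.
Loaded-divider output: V_out = 13.4 × 0.5995 = 8.033 V.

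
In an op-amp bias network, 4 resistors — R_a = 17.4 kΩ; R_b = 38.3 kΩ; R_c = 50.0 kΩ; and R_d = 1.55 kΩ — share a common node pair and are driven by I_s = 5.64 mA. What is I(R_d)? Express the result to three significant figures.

Conductances: ΣG = 1/17.4 + 1/38.3 + 1/50.0 + 1/1.55 = 0.7487 (1/kΩ).
R_d takes the fraction G_k/ΣG = 0.6452/0.7487 = 0.8617, so I = 5.64 × 0.8617 = 4.860 mA.

I ≈ 4.86 mA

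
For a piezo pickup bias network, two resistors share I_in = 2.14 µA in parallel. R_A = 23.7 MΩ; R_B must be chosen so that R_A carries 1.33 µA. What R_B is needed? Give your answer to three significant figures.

The fraction through R_A equals R_B/(R_A+R_B).
1.33/2.14 = R_B/(R_A + R_B) → R_B = R_A · (0.6215)/(1 − 0.6215) = 23.7 × 1.642 = 38.91 MΩ.

R_B ≈ 38.9 MΩ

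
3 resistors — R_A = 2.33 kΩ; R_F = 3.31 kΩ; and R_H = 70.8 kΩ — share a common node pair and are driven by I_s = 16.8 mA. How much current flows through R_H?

I ≈ 0.318 mA

Total conductance ΣG = 1/2.33 + 1/3.31 + 1/70.8 = 0.7454 (units of 1/kΩ).
R_H takes the fraction G_k/ΣG = 0.01412/0.7454 = 0.01895, so I = 16.8 × 0.01895 = 0.3183 mA.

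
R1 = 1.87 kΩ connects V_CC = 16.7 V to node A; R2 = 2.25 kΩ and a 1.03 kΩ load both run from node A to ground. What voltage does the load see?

V_out ≈ 4.58 V

First combine the lower leg with the load: R2 ‖ R_L = 0.7066 kΩ.
Then V_out = V_CC · R2'/(R1 + R2') = 16.7 × 0.7066/2.577 = 4.580 V.
(Unloaded it would be 9.12 V; the load pulls it down.)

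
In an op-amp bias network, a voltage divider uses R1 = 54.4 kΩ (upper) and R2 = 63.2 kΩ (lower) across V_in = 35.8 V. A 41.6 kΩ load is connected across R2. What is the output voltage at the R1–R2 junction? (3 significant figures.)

First combine the lower leg with the load: R2 ‖ R_L = 25.09 kΩ.
Then V_out = V_in · R2'/(R1 + R2') = 35.8 × 25.09/79.49 = 11.30 V.

V_out ≈ 11.3 V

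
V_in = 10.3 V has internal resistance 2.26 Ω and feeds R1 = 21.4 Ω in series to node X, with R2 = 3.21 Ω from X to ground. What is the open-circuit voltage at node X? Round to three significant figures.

V_th ≈ 1.23 V

R1' = 2.26 + 21.4 = 23.66 Ω (source resistance + R1).
With X open, the divider is unloaded: V_th = 10.3 × 3.21/26.87 = 1.230 V.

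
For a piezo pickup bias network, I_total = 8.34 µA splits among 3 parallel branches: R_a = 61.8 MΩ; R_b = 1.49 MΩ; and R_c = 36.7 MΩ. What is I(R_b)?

Conductances: ΣG = 1/61.8 + 1/1.49 + 1/36.7 = 0.7146 (1/MΩ).
R_b takes the fraction G_k/ΣG = 0.6711/0.7146 = 0.9392, so I = 8.34 × 0.9392 = 7.833 µA.

I ≈ 7.83 µA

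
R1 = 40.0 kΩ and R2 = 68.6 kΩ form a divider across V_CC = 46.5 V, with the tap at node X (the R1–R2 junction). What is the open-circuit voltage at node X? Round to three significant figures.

V_th ≈ 29.4 V

V_th is the unloaded tap voltage: V_CC · R2/(R1+R2) = 46.5 × 0.6317 = 29.37 V.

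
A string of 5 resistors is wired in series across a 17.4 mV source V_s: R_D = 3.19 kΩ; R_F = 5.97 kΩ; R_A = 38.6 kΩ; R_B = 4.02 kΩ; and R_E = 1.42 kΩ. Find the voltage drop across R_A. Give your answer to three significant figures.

V ≈ 12.6 mV

Total series resistance ΣR = 3.19 + 5.97 + 38.6 + 4.02 + 1.42 = 53.20 kΩ.
By the voltage-divider rule, V = 17.4 × 38.60/53.20 = 12.62 mV.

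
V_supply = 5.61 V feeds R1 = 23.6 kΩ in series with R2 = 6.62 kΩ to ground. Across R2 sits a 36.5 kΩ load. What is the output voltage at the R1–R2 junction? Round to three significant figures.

V_out ≈ 1.08 V

R2 ‖ R_L = (6.62 × 36.5)/(6.62 + 36.5) = 5.604 kΩ.
Then V_out = V_supply · R2'/(R1 + R2') = 5.61 × 5.604/29.20 = 1.076 V.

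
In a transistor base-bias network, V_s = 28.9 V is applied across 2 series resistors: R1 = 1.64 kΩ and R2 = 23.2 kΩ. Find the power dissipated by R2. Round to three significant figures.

Series current I = V_s/ΣR = 28.9/24.84 = 1.163 mA.
P(R2) = I²·R2 = (1.163)² × 23.2 = 31.40 mW.

P ≈ 31.4 mW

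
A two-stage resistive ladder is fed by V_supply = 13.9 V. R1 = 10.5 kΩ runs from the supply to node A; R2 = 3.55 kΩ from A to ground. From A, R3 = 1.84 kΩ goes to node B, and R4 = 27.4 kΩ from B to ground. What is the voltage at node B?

V_B ≈ 3.02 V

Node A sees R2 in parallel with the series input of stage 2, R3 + R4 = 29.24 kΩ.
R2 ‖ (R3+R4) = 3.166 kΩ.
First divider: V_A = V_supply · 3.166/(10.5 + 3.166) = 3.220 V.
Stage 2 is unloaded, so V_B = V_A · R4/(R3+R4) = 3.220 × 27.4/29.24 = 3.017 V.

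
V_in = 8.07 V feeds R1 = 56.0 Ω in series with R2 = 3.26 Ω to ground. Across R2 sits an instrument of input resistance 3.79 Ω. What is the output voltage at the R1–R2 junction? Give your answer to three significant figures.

V_out ≈ 0.245 V

R2 ‖ R_L = (3.26 × 3.79)/(3.26 + 3.79) = 1.753 Ω.
Now apply the divider: V_out = 8.07 × 0.03035 = 0.2449 V.
(Unloaded it would be 0.444 V; the load pulls it down.)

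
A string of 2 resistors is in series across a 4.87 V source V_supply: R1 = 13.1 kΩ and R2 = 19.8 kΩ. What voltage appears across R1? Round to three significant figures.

V ≈ 1.94 V

Total series resistance ΣR = 13.1 + 19.8 = 32.90 kΩ.
V = V_supply · R/ΣR = 4.87 × 0.3982 = 1.939 V.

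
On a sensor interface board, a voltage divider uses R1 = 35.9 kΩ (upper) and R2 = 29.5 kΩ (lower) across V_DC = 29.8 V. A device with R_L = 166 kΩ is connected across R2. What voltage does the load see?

First combine the lower leg with the load: R2 ‖ R_L = 25.05 kΩ.
Now apply the divider: V_out = 29.8 × 0.4110 = 12.25 V.

V_out ≈ 12.2 V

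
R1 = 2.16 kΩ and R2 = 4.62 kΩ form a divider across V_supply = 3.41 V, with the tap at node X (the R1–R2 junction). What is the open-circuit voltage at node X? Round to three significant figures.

Open-circuit (no load on X): V_th = V_supply · R2/(R1 + R2) = 3.41 × 4.62/(2.160 + 4.62) = 2.324 V.

V_th ≈ 2.32 V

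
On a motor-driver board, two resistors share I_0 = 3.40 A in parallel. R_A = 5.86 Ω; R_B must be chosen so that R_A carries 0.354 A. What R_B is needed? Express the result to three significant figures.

R_B ≈ 0.681 Ω

The fraction through R_A equals R_B/(R_A+R_B).
With f = 0.1041, R_B = R_A · f/(1−f) = 5.86 × 0.1162 = 0.6810 Ω.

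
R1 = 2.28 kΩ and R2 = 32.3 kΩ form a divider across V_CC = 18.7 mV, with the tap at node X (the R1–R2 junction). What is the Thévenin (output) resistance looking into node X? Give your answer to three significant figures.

Zeroing V_CC shorts the top of R1 to ground, so R_th = R1 ‖ R2 = 2.130 kΩ.

R_th ≈ 2.13 kΩ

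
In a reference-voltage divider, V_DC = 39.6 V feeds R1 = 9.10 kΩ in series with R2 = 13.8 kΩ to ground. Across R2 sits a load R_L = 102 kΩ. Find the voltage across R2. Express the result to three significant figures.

V_out ≈ 22.6 V

The load sits in parallel with R2, giving an effective lower resistance R2' = R2·R_L/(R2+R_L) = 12.16 kΩ.
Then V_out = V_DC · R2'/(R1 + R2') = 39.6 × 12.16/21.26 = 22.65 V.
(Unloaded it would be 23.9 V; the load pulls it down.)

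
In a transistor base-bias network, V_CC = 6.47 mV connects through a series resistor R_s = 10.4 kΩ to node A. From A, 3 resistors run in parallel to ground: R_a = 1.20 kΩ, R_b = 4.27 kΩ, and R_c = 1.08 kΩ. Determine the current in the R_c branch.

I ≈ 0.276 µA

Parallel bank: R_p = 1/(1/1.20 + 1/4.27 + 1/1.08) = 0.5016 kΩ.
V_A = 6.47 × 0.5016/10.90 = 0.2977 mV.
I(R_c) = V_A / R_c = 0.2977/1.08 = 0.2757 µA.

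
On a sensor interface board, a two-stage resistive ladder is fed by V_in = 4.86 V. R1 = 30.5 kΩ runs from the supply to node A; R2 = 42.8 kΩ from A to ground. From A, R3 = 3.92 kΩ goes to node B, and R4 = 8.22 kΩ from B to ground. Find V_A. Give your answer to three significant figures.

V_A ≈ 1.15 V

Node A sees R2 in parallel with the series input of stage 2, R3 + R4 = 12.14 kΩ.
R2 ‖ (R3+R4) = 9.457 kΩ.
V_A = 4.86 × 9.457/(30.5 + 9.457) = 1.150 V.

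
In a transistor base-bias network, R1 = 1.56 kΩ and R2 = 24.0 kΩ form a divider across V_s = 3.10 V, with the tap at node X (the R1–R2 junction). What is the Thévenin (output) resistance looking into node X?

With V_s suppressed (replaced by a short), R_th = R1 ‖ R2 = (1.560 × 24.0)/(1.560 + 24.0) = 1.465 kΩ.

R_th ≈ 1.46 kΩ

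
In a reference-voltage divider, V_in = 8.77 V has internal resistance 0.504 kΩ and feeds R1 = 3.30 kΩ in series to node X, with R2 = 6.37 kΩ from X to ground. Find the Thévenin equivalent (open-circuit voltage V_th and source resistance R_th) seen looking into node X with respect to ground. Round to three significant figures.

V_th ≈ 5.49 V, R_th ≈ 2.38 kΩ

R1' = 0.504 + 3.30 = 3.804 kΩ (source resistance + R1).
With X open, the divider is unloaded: V_th = 8.77 × 6.37/10.17 = 5.491 V.
Looking into X with the source shorted: R_th = R1'·R2/(R1'+R2) = 3.804 × 6.37/10.17 = 2.382 kΩ.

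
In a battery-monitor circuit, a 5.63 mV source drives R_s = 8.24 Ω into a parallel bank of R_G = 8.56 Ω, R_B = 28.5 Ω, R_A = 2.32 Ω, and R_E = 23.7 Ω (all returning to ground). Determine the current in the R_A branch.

I ≈ 0.395 mA

Parallel bank: R_p = 1/(1/8.56 + 1/28.5 + 1/2.32 + 1/23.7) = 1.600 Ω.
V_A by voltage divider: V_A = 5.63 × 1.600/(8.24 + 1.600) = 0.9153 mV.
I(R_A) = V_A / R_A = 0.9153/2.32 = 0.3945 mA.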